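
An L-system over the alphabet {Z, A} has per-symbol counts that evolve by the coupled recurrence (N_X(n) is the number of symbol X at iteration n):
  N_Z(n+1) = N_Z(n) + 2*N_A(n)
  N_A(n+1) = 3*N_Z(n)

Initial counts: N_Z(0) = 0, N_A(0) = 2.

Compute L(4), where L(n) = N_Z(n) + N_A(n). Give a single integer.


Step 0: N_Z=0, N_A=2, L=2
Step 1: N_Z=4, N_A=0, L=4
Step 2: N_Z=4, N_A=12, L=16
Step 3: N_Z=28, N_A=12, L=40
Step 4: N_Z=52, N_A=84, L=136

Answer: 136


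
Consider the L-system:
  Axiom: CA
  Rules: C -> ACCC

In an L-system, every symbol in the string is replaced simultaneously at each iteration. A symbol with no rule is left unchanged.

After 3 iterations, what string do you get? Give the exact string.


Answer: AAACCCACCCACCCAACCCACCCACCCAACCCACCCACCCA

Derivation:
Step 0: CA
Step 1: ACCCA
Step 2: AACCCACCCACCCA
Step 3: AAACCCACCCACCCAACCCACCCACCCAACCCACCCACCCA


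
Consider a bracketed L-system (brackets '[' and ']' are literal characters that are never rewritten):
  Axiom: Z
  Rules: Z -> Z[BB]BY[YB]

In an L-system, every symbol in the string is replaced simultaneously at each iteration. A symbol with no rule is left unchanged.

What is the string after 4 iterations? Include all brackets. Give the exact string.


Answer: Z[BB]BY[YB][BB]BY[YB][BB]BY[YB][BB]BY[YB]

Derivation:
Step 0: Z
Step 1: Z[BB]BY[YB]
Step 2: Z[BB]BY[YB][BB]BY[YB]
Step 3: Z[BB]BY[YB][BB]BY[YB][BB]BY[YB]
Step 4: Z[BB]BY[YB][BB]BY[YB][BB]BY[YB][BB]BY[YB]


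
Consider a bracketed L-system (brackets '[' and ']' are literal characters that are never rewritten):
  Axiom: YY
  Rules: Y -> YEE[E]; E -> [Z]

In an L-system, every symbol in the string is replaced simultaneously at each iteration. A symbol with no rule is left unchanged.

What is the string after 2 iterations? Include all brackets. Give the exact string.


Answer: YEE[E][Z][Z][[Z]]YEE[E][Z][Z][[Z]]

Derivation:
Step 0: YY
Step 1: YEE[E]YEE[E]
Step 2: YEE[E][Z][Z][[Z]]YEE[E][Z][Z][[Z]]


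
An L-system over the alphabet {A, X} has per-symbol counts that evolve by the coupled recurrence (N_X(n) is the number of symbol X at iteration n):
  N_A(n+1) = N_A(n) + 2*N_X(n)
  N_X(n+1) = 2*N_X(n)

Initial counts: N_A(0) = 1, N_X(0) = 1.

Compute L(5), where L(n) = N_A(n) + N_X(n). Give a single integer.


Answer: 95

Derivation:
Step 0: N_A=1, N_X=1, L=2
Step 1: N_A=3, N_X=2, L=5
Step 2: N_A=7, N_X=4, L=11
Step 3: N_A=15, N_X=8, L=23
Step 4: N_A=31, N_X=16, L=47
Step 5: N_A=63, N_X=32, L=95


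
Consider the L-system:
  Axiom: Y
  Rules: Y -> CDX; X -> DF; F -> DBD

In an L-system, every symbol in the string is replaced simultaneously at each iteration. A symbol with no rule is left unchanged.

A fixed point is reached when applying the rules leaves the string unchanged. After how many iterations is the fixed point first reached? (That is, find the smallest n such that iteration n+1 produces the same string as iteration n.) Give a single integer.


Answer: 3

Derivation:
Step 0: Y
Step 1: CDX
Step 2: CDDF
Step 3: CDDDBD
Step 4: CDDDBD  (unchanged — fixed point at step 3)


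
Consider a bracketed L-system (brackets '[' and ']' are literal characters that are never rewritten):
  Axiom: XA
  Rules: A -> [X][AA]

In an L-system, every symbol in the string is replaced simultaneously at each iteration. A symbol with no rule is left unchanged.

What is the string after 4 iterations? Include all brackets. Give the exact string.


Step 0: XA
Step 1: X[X][AA]
Step 2: X[X][[X][AA][X][AA]]
Step 3: X[X][[X][[X][AA][X][AA]][X][[X][AA][X][AA]]]
Step 4: X[X][[X][[X][[X][AA][X][AA]][X][[X][AA][X][AA]]][X][[X][[X][AA][X][AA]][X][[X][AA][X][AA]]]]

Answer: X[X][[X][[X][[X][AA][X][AA]][X][[X][AA][X][AA]]][X][[X][[X][AA][X][AA]][X][[X][AA][X][AA]]]]


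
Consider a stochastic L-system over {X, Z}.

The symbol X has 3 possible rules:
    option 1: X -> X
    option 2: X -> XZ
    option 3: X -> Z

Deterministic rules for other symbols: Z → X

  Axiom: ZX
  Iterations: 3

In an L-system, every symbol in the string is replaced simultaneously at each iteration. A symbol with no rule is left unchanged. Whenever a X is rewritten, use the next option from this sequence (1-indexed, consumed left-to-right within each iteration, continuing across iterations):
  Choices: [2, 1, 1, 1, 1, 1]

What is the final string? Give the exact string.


Step 0: ZX
Step 1: XXZ  (used choices [2])
Step 2: XXX  (used choices [1, 1])
Step 3: XXX  (used choices [1, 1, 1])

Answer: XXX


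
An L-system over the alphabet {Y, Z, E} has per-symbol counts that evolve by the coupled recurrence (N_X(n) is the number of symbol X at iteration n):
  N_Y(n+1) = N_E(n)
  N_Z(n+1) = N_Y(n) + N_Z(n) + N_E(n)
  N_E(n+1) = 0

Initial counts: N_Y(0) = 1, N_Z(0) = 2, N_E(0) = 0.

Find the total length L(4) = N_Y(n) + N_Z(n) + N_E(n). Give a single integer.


Answer: 3

Derivation:
Step 0: N_Y=1, N_Z=2, N_E=0, L=3
Step 1: N_Y=0, N_Z=3, N_E=0, L=3
Step 2: N_Y=0, N_Z=3, N_E=0, L=3
Step 3: N_Y=0, N_Z=3, N_E=0, L=3
Step 4: N_Y=0, N_Z=3, N_E=0, L=3


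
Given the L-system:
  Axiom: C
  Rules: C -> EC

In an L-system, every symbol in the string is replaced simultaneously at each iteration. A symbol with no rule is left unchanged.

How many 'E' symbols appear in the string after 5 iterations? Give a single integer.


Answer: 5

Derivation:
Step 0: C  (0 'E')
Step 1: EC  (1 'E')
Step 2: EEC  (2 'E')
Step 3: EEEC  (3 'E')
Step 4: EEEEC  (4 'E')
Step 5: EEEEEC  (5 'E')


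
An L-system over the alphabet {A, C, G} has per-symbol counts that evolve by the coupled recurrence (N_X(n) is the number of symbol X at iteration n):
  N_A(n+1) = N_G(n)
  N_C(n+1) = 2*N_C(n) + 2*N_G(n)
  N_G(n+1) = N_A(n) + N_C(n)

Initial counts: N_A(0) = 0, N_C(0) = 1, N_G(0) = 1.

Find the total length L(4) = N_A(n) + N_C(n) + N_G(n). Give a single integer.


Answer: 128

Derivation:
Step 0: N_A=0, N_C=1, N_G=1, L=2
Step 1: N_A=1, N_C=4, N_G=1, L=6
Step 2: N_A=1, N_C=10, N_G=5, L=16
Step 3: N_A=5, N_C=30, N_G=11, L=46
Step 4: N_A=11, N_C=82, N_G=35, L=128


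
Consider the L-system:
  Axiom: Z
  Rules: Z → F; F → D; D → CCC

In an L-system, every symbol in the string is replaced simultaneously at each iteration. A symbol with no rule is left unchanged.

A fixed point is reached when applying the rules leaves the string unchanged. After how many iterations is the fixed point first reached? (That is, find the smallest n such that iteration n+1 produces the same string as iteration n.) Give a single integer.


Step 0: Z
Step 1: F
Step 2: D
Step 3: CCC
Step 4: CCC  (unchanged — fixed point at step 3)

Answer: 3


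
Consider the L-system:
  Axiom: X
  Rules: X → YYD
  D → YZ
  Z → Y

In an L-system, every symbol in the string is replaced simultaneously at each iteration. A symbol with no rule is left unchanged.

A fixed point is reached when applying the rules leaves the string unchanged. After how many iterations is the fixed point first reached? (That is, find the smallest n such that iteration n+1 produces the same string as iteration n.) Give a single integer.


Step 0: X
Step 1: YYD
Step 2: YYYZ
Step 3: YYYY
Step 4: YYYY  (unchanged — fixed point at step 3)

Answer: 3


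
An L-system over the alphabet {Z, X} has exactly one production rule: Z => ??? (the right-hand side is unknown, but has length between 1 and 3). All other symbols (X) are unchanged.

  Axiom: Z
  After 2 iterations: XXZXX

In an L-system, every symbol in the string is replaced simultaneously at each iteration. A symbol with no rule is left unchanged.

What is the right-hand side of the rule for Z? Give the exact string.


Trying Z => XZX:
  Step 0: Z
  Step 1: XZX
  Step 2: XXZXX
Matches the given result.

Answer: XZX


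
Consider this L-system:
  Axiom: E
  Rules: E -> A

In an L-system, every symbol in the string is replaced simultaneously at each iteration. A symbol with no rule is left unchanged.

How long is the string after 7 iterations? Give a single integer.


Answer: 1

Derivation:
Step 0: length = 1
Step 1: length = 1
Step 2: length = 1
Step 3: length = 1
Step 4: length = 1
Step 5: length = 1
Step 6: length = 1
Step 7: length = 1


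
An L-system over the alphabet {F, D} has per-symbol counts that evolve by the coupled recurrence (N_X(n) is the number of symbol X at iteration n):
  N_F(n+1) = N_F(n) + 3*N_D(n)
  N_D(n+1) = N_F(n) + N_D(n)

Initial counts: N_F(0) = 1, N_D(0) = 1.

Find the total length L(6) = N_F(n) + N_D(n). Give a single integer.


Step 0: N_F=1, N_D=1, L=2
Step 1: N_F=4, N_D=2, L=6
Step 2: N_F=10, N_D=6, L=16
Step 3: N_F=28, N_D=16, L=44
Step 4: N_F=76, N_D=44, L=120
Step 5: N_F=208, N_D=120, L=328
Step 6: N_F=568, N_D=328, L=896

Answer: 896


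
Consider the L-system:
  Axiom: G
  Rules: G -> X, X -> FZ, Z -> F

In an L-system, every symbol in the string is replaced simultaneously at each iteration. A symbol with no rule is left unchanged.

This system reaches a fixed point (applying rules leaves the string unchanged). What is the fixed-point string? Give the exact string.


Step 0: G
Step 1: X
Step 2: FZ
Step 3: FF
Step 4: FF  (unchanged — fixed point at step 3)

Answer: FF


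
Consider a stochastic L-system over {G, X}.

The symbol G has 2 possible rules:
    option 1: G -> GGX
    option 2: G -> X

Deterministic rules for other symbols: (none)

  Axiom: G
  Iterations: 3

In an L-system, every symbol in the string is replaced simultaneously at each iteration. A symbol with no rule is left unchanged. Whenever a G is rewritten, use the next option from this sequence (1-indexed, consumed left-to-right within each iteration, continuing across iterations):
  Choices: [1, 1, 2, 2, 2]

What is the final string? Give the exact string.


Answer: XXXXX

Derivation:
Step 0: G
Step 1: GGX  (used choices [1])
Step 2: GGXXX  (used choices [1, 2])
Step 3: XXXXX  (used choices [2, 2])


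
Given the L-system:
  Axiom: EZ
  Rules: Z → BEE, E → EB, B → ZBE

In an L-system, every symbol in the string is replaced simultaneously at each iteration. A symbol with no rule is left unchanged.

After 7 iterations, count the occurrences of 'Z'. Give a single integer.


Answer: 201

Derivation:
Final string: EBZBEBEEZBEEBZBEEBEBBEEZBEEBEBZBEBEEZBEEBEBZBEEBZBEZBEEBEBBEEZBEEBEBZBEEBZBEBEEZBEEBZBEEBEBBEEZBEEBEBZBEEBZBEBEEZBEEBEBZBEBEEZBEEBBEEZBEEBEBZBEEBZBEZBEEBEBBEEZBEEBEBZBEEBZBEBEEZBEEBEBZBEBEEZBEEBZBEEBEBBEEZBEEBEBZBEBEEZBEEBEBZBEEBZBEZBEEBEBBEEZBEEBEBZBEEBZBEBEEZBEEBEBZBEBEEZBEEBZBEEBEBBEEZBEEBEBZBEEBZBEBEEZBEEBZBEEBEBBEEZBEEBEBZBEZBEEBEBBEEZBEEBEBZBEEBZBEBEEZBEEBEBZBEBEEZBEEBBEEZBEEBEBZBEEBZBEZBEEBEBBEEZBEEBEBZBEEBZBEBEEZBEEBEBZBEBEEZBEEBZBEEBEBBEEZBEEBEBZBEEBZBEBEEZBEEBZBEEBEBBEEZBEEBEBZBEBEEZBEEBEBZBEEBZBEZBEEBEBBEEZBEEBEBZBEEBZBEBEEZBEEBBEEZBEEBEBZBEEBZBEZBEEBEBBEEZBEEBEBZBEEBZBEBEEZBEEBEBZBEBEEZBEEBZBEEBEBBEEZBEEBEBZBEEBZBEBEEZBEEBZBEEBEBBEEZBEEBEBZBEZBEEBEBBEEZBEEBEBZBEEBZBEBEEZBEEBEBZBEBEEZBEEBBEEZBEEBEBZBEEBZBEZBEEBEBBEEZBEEBEBZBEEBZBEBEEZBEEBEBZBEBEEZBEEBZBEEBEBBEEZBEEBEBZBEEBZBEBEEZBEEBZBEEBEBBEEZBEEBEBZBEBEEZBEEBEBZBEEBZBEZBEEBEBBEEZBEEBEBZBEEBZBEBEEZBEEBEBZBEBEEZBEEBZBEEBEBBEEZBEEBEBZBEBEEZBEEBEBZBEEBZBEZBEEBEBBEEZBEEBEBZBEEBZBEBEEZBEEBZBEEBEBBEEZBEEBEBZBEEBZBEBEEZBEEBEBZBEBEEZBEEBBEEZBEEBEBZBEEBZBEZBEEBEBBEEZBEEBEBZBEEBZBEBEEZBEEBEBZBEBEEZBEEBZBEEBEBBEEZBEEBEBZBEEBZBEBEEZBEEBZBEEBEBBEEZBEEBEBZBEBEEZBEEBEBZBEEBZBEZBEEBEBBEEZBEEBEBZBEEBZBEBEEZBEEBZBEEBEBBEEZBEEBEBZBEEBZBEBEEZBEEBEBZBEBEEZBEEBBEEZBEEBEBZBEEBZBEZBEEBEBBEEZBEEBEBZBEEBZBEBEEZBEEBEBZBEBEEZBEEBZBEEBEBBEEZBEEBEBZBE
Count of 'Z': 201


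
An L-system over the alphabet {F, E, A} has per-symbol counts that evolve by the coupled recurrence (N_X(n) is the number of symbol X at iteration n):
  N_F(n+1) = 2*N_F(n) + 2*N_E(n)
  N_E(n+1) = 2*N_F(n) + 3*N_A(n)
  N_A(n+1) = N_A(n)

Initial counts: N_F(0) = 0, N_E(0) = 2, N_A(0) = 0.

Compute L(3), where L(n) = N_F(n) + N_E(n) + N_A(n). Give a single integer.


Answer: 48

Derivation:
Step 0: N_F=0, N_E=2, N_A=0, L=2
Step 1: N_F=4, N_E=0, N_A=0, L=4
Step 2: N_F=8, N_E=8, N_A=0, L=16
Step 3: N_F=32, N_E=16, N_A=0, L=48


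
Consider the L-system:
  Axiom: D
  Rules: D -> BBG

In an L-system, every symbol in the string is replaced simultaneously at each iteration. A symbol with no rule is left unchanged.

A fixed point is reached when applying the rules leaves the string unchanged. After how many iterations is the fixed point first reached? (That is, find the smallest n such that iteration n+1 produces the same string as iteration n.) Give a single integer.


Answer: 1

Derivation:
Step 0: D
Step 1: BBG
Step 2: BBG  (unchanged — fixed point at step 1)


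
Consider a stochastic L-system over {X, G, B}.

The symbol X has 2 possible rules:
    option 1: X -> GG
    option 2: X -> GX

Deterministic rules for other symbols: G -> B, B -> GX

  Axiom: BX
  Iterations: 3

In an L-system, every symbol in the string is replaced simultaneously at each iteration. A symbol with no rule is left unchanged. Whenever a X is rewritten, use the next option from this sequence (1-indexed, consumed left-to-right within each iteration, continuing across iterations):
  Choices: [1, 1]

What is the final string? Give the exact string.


Step 0: BX
Step 1: GXGG  (used choices [1])
Step 2: BGGBB  (used choices [1])
Step 3: GXBBGXGX  (used choices [])

Answer: GXBBGXGX


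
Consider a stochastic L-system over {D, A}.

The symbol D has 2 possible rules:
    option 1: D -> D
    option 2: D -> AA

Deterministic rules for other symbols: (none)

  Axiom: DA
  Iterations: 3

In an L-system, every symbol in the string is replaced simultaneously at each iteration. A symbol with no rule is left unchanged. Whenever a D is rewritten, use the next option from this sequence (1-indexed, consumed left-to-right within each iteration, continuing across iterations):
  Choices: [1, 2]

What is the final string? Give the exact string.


Answer: AAA

Derivation:
Step 0: DA
Step 1: DA  (used choices [1])
Step 2: AAA  (used choices [2])
Step 3: AAA  (used choices [])


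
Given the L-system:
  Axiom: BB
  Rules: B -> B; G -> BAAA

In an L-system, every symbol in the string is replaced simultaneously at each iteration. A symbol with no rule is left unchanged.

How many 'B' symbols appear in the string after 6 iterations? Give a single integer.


Answer: 2

Derivation:
Step 0: BB  (2 'B')
Step 1: BB  (2 'B')
Step 2: BB  (2 'B')
Step 3: BB  (2 'B')
Step 4: BB  (2 'B')
Step 5: BB  (2 'B')
Step 6: BB  (2 'B')


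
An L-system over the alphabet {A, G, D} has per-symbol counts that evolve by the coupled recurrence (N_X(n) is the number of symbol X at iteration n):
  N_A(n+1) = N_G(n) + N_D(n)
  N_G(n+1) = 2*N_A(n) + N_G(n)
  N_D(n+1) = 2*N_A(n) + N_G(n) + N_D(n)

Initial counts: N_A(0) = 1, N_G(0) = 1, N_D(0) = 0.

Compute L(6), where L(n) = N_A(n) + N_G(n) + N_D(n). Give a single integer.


Step 0: N_A=1, N_G=1, N_D=0, L=2
Step 1: N_A=1, N_G=3, N_D=3, L=7
Step 2: N_A=6, N_G=5, N_D=8, L=19
Step 3: N_A=13, N_G=17, N_D=25, L=55
Step 4: N_A=42, N_G=43, N_D=68, L=153
Step 5: N_A=111, N_G=127, N_D=195, L=433
Step 6: N_A=322, N_G=349, N_D=544, L=1215

Answer: 1215


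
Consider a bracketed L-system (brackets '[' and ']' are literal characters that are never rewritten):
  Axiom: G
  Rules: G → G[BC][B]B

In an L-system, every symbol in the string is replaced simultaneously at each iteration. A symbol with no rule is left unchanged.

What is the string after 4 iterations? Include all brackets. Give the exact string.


Step 0: G
Step 1: G[BC][B]B
Step 2: G[BC][B]B[BC][B]B
Step 3: G[BC][B]B[BC][B]B[BC][B]B
Step 4: G[BC][B]B[BC][B]B[BC][B]B[BC][B]B

Answer: G[BC][B]B[BC][B]B[BC][B]B[BC][B]B


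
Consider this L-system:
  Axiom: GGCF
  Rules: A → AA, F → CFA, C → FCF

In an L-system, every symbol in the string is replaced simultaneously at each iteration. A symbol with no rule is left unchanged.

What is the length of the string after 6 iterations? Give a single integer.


Answer: 795

Derivation:
Step 0: length = 4
Step 1: length = 8
Step 2: length = 19
Step 3: length = 48
Step 4: length = 123
Step 5: length = 314
Step 6: length = 795


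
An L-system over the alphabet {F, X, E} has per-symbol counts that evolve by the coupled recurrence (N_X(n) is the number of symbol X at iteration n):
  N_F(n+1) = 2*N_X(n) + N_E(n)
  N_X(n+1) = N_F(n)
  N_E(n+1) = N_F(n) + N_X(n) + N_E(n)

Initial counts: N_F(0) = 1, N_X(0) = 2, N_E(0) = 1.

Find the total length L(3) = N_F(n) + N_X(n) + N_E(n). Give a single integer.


Answer: 47

Derivation:
Step 0: N_F=1, N_X=2, N_E=1, L=4
Step 1: N_F=5, N_X=1, N_E=4, L=10
Step 2: N_F=6, N_X=5, N_E=10, L=21
Step 3: N_F=20, N_X=6, N_E=21, L=47


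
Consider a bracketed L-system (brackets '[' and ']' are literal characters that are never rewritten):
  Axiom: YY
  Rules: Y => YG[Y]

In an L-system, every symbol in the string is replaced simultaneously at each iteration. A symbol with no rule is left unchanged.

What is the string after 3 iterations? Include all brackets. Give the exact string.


Step 0: YY
Step 1: YG[Y]YG[Y]
Step 2: YG[Y]G[YG[Y]]YG[Y]G[YG[Y]]
Step 3: YG[Y]G[YG[Y]]G[YG[Y]G[YG[Y]]]YG[Y]G[YG[Y]]G[YG[Y]G[YG[Y]]]

Answer: YG[Y]G[YG[Y]]G[YG[Y]G[YG[Y]]]YG[Y]G[YG[Y]]G[YG[Y]G[YG[Y]]]


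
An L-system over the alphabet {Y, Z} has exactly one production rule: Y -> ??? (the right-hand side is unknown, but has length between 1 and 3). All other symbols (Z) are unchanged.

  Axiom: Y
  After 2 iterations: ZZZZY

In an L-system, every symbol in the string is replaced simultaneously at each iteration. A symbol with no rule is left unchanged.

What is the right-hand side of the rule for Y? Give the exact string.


Trying Y -> ZZY:
  Step 0: Y
  Step 1: ZZY
  Step 2: ZZZZY
Matches the given result.

Answer: ZZY


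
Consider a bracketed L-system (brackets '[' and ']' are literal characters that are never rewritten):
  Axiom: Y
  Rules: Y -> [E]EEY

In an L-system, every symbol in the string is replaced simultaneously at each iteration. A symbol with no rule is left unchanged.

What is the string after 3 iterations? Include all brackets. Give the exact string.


Answer: [E]EE[E]EE[E]EEY

Derivation:
Step 0: Y
Step 1: [E]EEY
Step 2: [E]EE[E]EEY
Step 3: [E]EE[E]EE[E]EEY


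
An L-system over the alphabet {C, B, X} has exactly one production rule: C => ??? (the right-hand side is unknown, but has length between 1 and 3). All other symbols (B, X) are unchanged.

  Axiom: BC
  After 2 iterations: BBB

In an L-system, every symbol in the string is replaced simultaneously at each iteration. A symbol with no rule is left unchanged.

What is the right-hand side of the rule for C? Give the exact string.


Trying C => BB:
  Step 0: BC
  Step 1: BBB
  Step 2: BBB
Matches the given result.

Answer: BB


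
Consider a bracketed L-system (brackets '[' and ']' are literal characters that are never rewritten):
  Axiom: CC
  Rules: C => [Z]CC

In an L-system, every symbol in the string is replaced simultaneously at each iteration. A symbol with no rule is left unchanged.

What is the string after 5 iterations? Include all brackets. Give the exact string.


Step 0: CC
Step 1: [Z]CC[Z]CC
Step 2: [Z][Z]CC[Z]CC[Z][Z]CC[Z]CC
Step 3: [Z][Z][Z]CC[Z]CC[Z][Z]CC[Z]CC[Z][Z][Z]CC[Z]CC[Z][Z]CC[Z]CC
Step 4: [Z][Z][Z][Z]CC[Z]CC[Z][Z]CC[Z]CC[Z][Z][Z]CC[Z]CC[Z][Z]CC[Z]CC[Z][Z][Z][Z]CC[Z]CC[Z][Z]CC[Z]CC[Z][Z][Z]CC[Z]CC[Z][Z]CC[Z]CC
Step 5: [Z][Z][Z][Z][Z]CC[Z]CC[Z][Z]CC[Z]CC[Z][Z][Z]CC[Z]CC[Z][Z]CC[Z]CC[Z][Z][Z][Z]CC[Z]CC[Z][Z]CC[Z]CC[Z][Z][Z]CC[Z]CC[Z][Z]CC[Z]CC[Z][Z][Z][Z][Z]CC[Z]CC[Z][Z]CC[Z]CC[Z][Z][Z]CC[Z]CC[Z][Z]CC[Z]CC[Z][Z][Z][Z]CC[Z]CC[Z][Z]CC[Z]CC[Z][Z][Z]CC[Z]CC[Z][Z]CC[Z]CC

Answer: [Z][Z][Z][Z][Z]CC[Z]CC[Z][Z]CC[Z]CC[Z][Z][Z]CC[Z]CC[Z][Z]CC[Z]CC[Z][Z][Z][Z]CC[Z]CC[Z][Z]CC[Z]CC[Z][Z][Z]CC[Z]CC[Z][Z]CC[Z]CC[Z][Z][Z][Z][Z]CC[Z]CC[Z][Z]CC[Z]CC[Z][Z][Z]CC[Z]CC[Z][Z]CC[Z]CC[Z][Z][Z][Z]CC[Z]CC[Z][Z]CC[Z]CC[Z][Z][Z]CC[Z]CC[Z][Z]CC[Z]CC


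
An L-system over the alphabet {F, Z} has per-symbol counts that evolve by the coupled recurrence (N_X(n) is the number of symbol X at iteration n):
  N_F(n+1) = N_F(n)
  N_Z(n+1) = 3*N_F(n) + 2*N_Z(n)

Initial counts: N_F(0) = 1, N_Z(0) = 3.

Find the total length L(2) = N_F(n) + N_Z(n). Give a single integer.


Answer: 22

Derivation:
Step 0: N_F=1, N_Z=3, L=4
Step 1: N_F=1, N_Z=9, L=10
Step 2: N_F=1, N_Z=21, L=22


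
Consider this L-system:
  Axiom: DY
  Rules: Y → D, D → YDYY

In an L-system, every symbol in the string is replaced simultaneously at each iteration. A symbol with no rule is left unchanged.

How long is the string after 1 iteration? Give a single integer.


Answer: 5

Derivation:
Step 0: length = 2
Step 1: length = 5


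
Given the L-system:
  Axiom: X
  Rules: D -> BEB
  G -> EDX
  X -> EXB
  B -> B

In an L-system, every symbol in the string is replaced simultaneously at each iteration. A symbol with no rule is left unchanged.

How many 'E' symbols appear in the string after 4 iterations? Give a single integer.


Answer: 4

Derivation:
Step 0: X  (0 'E')
Step 1: EXB  (1 'E')
Step 2: EEXBB  (2 'E')
Step 3: EEEXBBB  (3 'E')
Step 4: EEEEXBBBB  (4 'E')


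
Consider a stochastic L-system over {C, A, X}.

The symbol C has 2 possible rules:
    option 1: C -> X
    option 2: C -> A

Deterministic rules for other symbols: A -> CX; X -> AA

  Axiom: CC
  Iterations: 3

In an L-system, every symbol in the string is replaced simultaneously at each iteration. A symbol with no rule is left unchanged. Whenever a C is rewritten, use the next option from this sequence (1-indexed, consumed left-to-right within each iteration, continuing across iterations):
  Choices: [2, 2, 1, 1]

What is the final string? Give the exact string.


Answer: XAAXAA

Derivation:
Step 0: CC
Step 1: AA  (used choices [2, 2])
Step 2: CXCX  (used choices [])
Step 3: XAAXAA  (used choices [1, 1])


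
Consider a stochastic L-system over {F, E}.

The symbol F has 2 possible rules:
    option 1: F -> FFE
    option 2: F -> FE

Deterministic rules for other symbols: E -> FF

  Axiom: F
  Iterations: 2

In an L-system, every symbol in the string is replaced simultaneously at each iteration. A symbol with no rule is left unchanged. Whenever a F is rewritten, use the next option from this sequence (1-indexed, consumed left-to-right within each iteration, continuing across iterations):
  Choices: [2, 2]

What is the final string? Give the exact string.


Step 0: F
Step 1: FE  (used choices [2])
Step 2: FEFF  (used choices [2])

Answer: FEFF


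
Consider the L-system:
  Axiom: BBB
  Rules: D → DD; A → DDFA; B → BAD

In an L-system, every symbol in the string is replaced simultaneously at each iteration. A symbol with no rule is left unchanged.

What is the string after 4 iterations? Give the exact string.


Answer: BADDDFADDDDDDFDDFADDDDDDDDDDDDFDDDDFDDFADDDDDDDDBADDDFADDDDDDFDDFADDDDDDDDDDDDFDDDDFDDFADDDDDDDDBADDDFADDDDDDFDDFADDDDDDDDDDDDFDDDDFDDFADDDDDDDD

Derivation:
Step 0: BBB
Step 1: BADBADBAD
Step 2: BADDDFADDBADDDFADDBADDDFADD
Step 3: BADDDFADDDDDDFDDFADDDDBADDDFADDDDDDFDDFADDDDBADDDFADDDDDDFDDFADDDD
Step 4: BADDDFADDDDDDFDDFADDDDDDDDDDDDFDDDDFDDFADDDDDDDDBADDDFADDDDDDFDDFADDDDDDDDDDDDFDDDDFDDFADDDDDDDDBADDDFADDDDDDFDDFADDDDDDDDDDDDFDDDDFDDFADDDDDDDD


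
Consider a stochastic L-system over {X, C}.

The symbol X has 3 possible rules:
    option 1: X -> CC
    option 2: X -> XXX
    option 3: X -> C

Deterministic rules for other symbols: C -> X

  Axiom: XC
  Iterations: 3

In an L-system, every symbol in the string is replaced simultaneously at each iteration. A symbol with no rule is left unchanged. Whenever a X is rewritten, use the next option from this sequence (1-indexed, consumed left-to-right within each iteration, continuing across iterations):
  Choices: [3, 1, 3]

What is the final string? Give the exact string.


Answer: CXX

Derivation:
Step 0: XC
Step 1: CX  (used choices [3])
Step 2: XCC  (used choices [1])
Step 3: CXX  (used choices [3])


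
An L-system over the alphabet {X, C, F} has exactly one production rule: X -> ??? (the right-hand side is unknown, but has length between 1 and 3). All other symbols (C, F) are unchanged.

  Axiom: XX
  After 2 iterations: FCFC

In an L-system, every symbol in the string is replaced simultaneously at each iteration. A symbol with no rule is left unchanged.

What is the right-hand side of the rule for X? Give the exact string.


Answer: FC

Derivation:
Trying X -> FC:
  Step 0: XX
  Step 1: FCFC
  Step 2: FCFC
Matches the given result.


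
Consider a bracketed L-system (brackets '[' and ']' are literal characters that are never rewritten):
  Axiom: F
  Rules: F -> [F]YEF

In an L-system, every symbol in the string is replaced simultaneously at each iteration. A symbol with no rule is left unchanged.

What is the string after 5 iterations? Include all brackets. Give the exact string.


Step 0: F
Step 1: [F]YEF
Step 2: [[F]YEF]YE[F]YEF
Step 3: [[[F]YEF]YE[F]YEF]YE[[F]YEF]YE[F]YEF
Step 4: [[[[F]YEF]YE[F]YEF]YE[[F]YEF]YE[F]YEF]YE[[[F]YEF]YE[F]YEF]YE[[F]YEF]YE[F]YEF
Step 5: [[[[[F]YEF]YE[F]YEF]YE[[F]YEF]YE[F]YEF]YE[[[F]YEF]YE[F]YEF]YE[[F]YEF]YE[F]YEF]YE[[[[F]YEF]YE[F]YEF]YE[[F]YEF]YE[F]YEF]YE[[[F]YEF]YE[F]YEF]YE[[F]YEF]YE[F]YEF

Answer: [[[[[F]YEF]YE[F]YEF]YE[[F]YEF]YE[F]YEF]YE[[[F]YEF]YE[F]YEF]YE[[F]YEF]YE[F]YEF]YE[[[[F]YEF]YE[F]YEF]YE[[F]YEF]YE[F]YEF]YE[[[F]YEF]YE[F]YEF]YE[[F]YEF]YE[F]YEF


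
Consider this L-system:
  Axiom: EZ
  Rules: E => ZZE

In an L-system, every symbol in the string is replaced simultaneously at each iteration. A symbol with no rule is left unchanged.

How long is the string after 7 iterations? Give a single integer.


Step 0: length = 2
Step 1: length = 4
Step 2: length = 6
Step 3: length = 8
Step 4: length = 10
Step 5: length = 12
Step 6: length = 14
Step 7: length = 16

Answer: 16


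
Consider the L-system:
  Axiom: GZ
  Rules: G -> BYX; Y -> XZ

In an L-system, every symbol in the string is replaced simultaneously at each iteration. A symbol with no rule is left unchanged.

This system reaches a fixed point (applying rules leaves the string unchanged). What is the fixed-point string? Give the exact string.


Step 0: GZ
Step 1: BYXZ
Step 2: BXZXZ
Step 3: BXZXZ  (unchanged — fixed point at step 2)

Answer: BXZXZ


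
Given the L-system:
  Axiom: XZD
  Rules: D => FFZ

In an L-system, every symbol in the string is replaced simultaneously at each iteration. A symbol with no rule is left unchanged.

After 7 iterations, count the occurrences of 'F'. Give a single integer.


Answer: 2

Derivation:
Step 0: XZD  (0 'F')
Step 1: XZFFZ  (2 'F')
Step 2: XZFFZ  (2 'F')
Step 3: XZFFZ  (2 'F')
Step 4: XZFFZ  (2 'F')
Step 5: XZFFZ  (2 'F')
Step 6: XZFFZ  (2 'F')
Step 7: XZFFZ  (2 'F')


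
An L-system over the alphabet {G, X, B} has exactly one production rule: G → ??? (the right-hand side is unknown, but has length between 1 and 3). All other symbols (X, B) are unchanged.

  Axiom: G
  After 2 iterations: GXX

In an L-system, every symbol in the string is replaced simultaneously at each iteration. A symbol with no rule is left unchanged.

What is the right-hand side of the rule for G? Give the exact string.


Trying G → GX:
  Step 0: G
  Step 1: GX
  Step 2: GXX
Matches the given result.

Answer: GX


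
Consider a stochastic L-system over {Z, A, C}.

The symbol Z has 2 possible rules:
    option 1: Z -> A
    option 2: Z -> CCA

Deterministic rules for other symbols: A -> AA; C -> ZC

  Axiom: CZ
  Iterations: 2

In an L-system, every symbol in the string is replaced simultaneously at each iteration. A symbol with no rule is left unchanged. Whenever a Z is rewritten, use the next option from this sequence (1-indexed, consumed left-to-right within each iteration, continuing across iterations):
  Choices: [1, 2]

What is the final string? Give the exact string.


Step 0: CZ
Step 1: ZCA  (used choices [1])
Step 2: CCAZCAA  (used choices [2])

Answer: CCAZCAA


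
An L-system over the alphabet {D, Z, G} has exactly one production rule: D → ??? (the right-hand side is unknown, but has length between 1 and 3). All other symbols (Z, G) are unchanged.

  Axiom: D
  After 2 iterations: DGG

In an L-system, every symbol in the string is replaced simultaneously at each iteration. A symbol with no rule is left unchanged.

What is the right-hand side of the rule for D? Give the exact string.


Answer: DG

Derivation:
Trying D → DG:
  Step 0: D
  Step 1: DG
  Step 2: DGG
Matches the given result.


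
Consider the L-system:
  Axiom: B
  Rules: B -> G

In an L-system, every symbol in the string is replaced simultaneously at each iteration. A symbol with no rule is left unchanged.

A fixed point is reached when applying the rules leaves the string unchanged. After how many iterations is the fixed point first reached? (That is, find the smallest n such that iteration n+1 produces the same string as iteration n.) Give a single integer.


Answer: 1

Derivation:
Step 0: B
Step 1: G
Step 2: G  (unchanged — fixed point at step 1)


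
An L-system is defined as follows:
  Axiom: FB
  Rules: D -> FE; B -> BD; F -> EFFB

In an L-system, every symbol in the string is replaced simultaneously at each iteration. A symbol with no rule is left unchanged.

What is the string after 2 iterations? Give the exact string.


Step 0: FB
Step 1: EFFBBD
Step 2: EEFFBEFFBBDBDFE

Answer: EEFFBEFFBBDBDFE


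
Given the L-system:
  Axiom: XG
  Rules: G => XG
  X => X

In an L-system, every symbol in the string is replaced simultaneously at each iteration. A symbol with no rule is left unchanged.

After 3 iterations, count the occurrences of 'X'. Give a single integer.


Answer: 4

Derivation:
Step 0: XG  (1 'X')
Step 1: XXG  (2 'X')
Step 2: XXXG  (3 'X')
Step 3: XXXXG  (4 'X')


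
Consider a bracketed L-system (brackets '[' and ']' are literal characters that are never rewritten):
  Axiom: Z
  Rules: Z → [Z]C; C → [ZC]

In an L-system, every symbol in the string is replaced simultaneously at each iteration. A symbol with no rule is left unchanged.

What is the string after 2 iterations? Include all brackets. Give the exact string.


Answer: [[Z]C][ZC]

Derivation:
Step 0: Z
Step 1: [Z]C
Step 2: [[Z]C][ZC]


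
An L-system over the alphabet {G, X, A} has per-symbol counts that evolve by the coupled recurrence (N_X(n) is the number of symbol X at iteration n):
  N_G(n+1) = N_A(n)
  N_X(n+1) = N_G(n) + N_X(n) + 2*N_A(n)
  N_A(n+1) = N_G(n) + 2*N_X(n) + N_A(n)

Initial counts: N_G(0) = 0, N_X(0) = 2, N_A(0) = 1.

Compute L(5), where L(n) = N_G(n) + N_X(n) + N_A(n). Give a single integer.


Answer: 1214

Derivation:
Step 0: N_G=0, N_X=2, N_A=1, L=3
Step 1: N_G=1, N_X=4, N_A=5, L=10
Step 2: N_G=5, N_X=15, N_A=14, L=34
Step 3: N_G=14, N_X=48, N_A=49, L=111
Step 4: N_G=49, N_X=160, N_A=159, L=368
Step 5: N_G=159, N_X=527, N_A=528, L=1214


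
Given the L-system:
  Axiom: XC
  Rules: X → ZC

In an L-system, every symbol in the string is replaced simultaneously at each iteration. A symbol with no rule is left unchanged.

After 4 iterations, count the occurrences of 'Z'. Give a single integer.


Answer: 1

Derivation:
Step 0: XC  (0 'Z')
Step 1: ZCC  (1 'Z')
Step 2: ZCC  (1 'Z')
Step 3: ZCC  (1 'Z')
Step 4: ZCC  (1 'Z')


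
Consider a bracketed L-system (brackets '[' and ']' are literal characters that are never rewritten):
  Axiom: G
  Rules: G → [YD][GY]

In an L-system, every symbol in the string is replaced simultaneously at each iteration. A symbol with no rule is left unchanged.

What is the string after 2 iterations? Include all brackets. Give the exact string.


Step 0: G
Step 1: [YD][GY]
Step 2: [YD][[YD][GY]Y]

Answer: [YD][[YD][GY]Y]


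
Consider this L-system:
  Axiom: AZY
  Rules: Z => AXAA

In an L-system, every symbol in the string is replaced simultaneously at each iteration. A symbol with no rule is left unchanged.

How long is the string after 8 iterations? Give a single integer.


Step 0: length = 3
Step 1: length = 6
Step 2: length = 6
Step 3: length = 6
Step 4: length = 6
Step 5: length = 6
Step 6: length = 6
Step 7: length = 6
Step 8: length = 6

Answer: 6


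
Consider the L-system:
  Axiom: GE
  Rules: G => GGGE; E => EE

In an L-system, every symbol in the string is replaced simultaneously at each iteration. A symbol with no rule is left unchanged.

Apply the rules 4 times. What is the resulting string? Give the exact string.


Answer: GGGEGGGEGGGEEEGGGEGGGEGGGEEEGGGEGGGEGGGEEEEEEEGGGEGGGEGGGEEEGGGEGGGEGGGEEEGGGEGGGEGGGEEEEEEEGGGEGGGEGGGEEEGGGEGGGEGGGEEEGGGEGGGEGGGEEEEEEEEEEEEEEEEEEEEEEEEEEEEEEE

Derivation:
Step 0: GE
Step 1: GGGEEE
Step 2: GGGEGGGEGGGEEEEEEE
Step 3: GGGEGGGEGGGEEEGGGEGGGEGGGEEEGGGEGGGEGGGEEEEEEEEEEEEEEE
Step 4: GGGEGGGEGGGEEEGGGEGGGEGGGEEEGGGEGGGEGGGEEEEEEEGGGEGGGEGGGEEEGGGEGGGEGGGEEEGGGEGGGEGGGEEEEEEEGGGEGGGEGGGEEEGGGEGGGEGGGEEEGGGEGGGEGGGEEEEEEEEEEEEEEEEEEEEEEEEEEEEEEE


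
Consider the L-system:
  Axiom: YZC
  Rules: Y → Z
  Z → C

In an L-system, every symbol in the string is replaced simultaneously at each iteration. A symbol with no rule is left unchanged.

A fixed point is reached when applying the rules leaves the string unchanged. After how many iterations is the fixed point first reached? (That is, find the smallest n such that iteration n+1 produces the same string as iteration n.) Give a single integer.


Step 0: YZC
Step 1: ZCC
Step 2: CCC
Step 3: CCC  (unchanged — fixed point at step 2)

Answer: 2


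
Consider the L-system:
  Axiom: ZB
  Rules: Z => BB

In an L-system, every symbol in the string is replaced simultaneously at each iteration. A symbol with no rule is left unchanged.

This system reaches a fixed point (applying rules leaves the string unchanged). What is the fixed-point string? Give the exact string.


Step 0: ZB
Step 1: BBB
Step 2: BBB  (unchanged — fixed point at step 1)

Answer: BBB


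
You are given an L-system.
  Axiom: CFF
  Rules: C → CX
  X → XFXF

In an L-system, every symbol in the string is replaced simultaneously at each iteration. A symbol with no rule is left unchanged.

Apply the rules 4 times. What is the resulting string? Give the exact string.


Answer: CXXFXFXFXFFXFXFFXFXFFXFXFFFXFXFFXFXFFFFF

Derivation:
Step 0: CFF
Step 1: CXFF
Step 2: CXXFXFFF
Step 3: CXXFXFXFXFFXFXFFFF
Step 4: CXXFXFXFXFFXFXFFXFXFFXFXFFFXFXFFXFXFFFFF


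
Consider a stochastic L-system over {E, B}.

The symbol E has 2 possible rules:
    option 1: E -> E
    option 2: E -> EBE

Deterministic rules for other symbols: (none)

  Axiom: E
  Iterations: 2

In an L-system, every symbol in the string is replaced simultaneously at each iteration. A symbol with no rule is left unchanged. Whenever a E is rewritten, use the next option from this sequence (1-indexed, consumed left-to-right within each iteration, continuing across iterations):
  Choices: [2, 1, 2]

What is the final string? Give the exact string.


Answer: EBEBE

Derivation:
Step 0: E
Step 1: EBE  (used choices [2])
Step 2: EBEBE  (used choices [1, 2])


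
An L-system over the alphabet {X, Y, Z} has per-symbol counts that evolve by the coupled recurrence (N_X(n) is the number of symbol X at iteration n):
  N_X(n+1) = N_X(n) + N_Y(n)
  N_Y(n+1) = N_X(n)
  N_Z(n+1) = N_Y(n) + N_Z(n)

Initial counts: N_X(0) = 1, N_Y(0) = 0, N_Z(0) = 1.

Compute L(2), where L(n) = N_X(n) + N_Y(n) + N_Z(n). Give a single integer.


Step 0: N_X=1, N_Y=0, N_Z=1, L=2
Step 1: N_X=1, N_Y=1, N_Z=1, L=3
Step 2: N_X=2, N_Y=1, N_Z=2, L=5

Answer: 5


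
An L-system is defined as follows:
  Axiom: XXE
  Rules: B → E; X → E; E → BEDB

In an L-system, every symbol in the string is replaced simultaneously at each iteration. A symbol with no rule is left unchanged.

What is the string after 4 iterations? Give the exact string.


Answer: BEDBEBEDBDEDBEDBBEDBEBEDBDEDBEDBEBEDBDEBEDBEBEDBDEDBEDBDEBEDBDE

Derivation:
Step 0: XXE
Step 1: EEBEDB
Step 2: BEDBBEDBEBEDBDE
Step 3: EBEDBDEEBEDBDEBEDBEBEDBDEDBEDB
Step 4: BEDBEBEDBDEDBEDBBEDBEBEDBDEDBEDBEBEDBDEBEDBEBEDBDEDBEDBDEBEDBDE


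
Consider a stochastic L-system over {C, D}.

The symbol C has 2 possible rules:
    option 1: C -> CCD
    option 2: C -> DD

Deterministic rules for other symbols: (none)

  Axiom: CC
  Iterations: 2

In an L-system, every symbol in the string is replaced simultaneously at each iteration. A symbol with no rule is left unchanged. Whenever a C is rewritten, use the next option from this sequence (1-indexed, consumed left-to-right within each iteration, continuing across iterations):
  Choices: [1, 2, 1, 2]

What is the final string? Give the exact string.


Answer: CCDDDDDD

Derivation:
Step 0: CC
Step 1: CCDDD  (used choices [1, 2])
Step 2: CCDDDDDD  (used choices [1, 2])


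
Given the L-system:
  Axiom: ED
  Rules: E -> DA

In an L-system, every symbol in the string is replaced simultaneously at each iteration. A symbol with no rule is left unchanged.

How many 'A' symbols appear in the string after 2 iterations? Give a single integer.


Step 0: ED  (0 'A')
Step 1: DAD  (1 'A')
Step 2: DAD  (1 'A')

Answer: 1


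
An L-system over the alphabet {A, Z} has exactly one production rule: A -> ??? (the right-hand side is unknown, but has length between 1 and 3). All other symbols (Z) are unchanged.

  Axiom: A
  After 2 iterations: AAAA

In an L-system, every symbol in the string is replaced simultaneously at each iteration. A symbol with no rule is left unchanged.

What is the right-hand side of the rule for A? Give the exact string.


Trying A -> AA:
  Step 0: A
  Step 1: AA
  Step 2: AAAA
Matches the given result.

Answer: AA


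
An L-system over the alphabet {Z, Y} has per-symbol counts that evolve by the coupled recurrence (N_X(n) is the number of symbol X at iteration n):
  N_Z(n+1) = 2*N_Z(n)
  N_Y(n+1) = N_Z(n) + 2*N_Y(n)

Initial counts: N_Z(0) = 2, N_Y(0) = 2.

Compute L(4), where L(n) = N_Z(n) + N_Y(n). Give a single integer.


Answer: 128

Derivation:
Step 0: N_Z=2, N_Y=2, L=4
Step 1: N_Z=4, N_Y=6, L=10
Step 2: N_Z=8, N_Y=16, L=24
Step 3: N_Z=16, N_Y=40, L=56
Step 4: N_Z=32, N_Y=96, L=128


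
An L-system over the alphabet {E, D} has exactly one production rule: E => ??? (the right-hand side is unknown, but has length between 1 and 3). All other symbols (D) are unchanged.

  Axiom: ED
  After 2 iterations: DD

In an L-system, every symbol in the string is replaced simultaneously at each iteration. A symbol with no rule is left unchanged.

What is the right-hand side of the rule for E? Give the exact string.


Trying E => D:
  Step 0: ED
  Step 1: DD
  Step 2: DD
Matches the given result.

Answer: D


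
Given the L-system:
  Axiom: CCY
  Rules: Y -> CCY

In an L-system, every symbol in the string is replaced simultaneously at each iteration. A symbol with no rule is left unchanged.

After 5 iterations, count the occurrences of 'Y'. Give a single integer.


Step 0: CCY  (1 'Y')
Step 1: CCCCY  (1 'Y')
Step 2: CCCCCCY  (1 'Y')
Step 3: CCCCCCCCY  (1 'Y')
Step 4: CCCCCCCCCCY  (1 'Y')
Step 5: CCCCCCCCCCCCY  (1 'Y')

Answer: 1


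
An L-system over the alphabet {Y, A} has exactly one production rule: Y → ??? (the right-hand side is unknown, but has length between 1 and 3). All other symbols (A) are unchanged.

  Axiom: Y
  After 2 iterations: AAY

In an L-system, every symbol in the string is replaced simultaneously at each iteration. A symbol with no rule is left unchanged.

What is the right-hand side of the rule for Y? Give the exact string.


Trying Y → AY:
  Step 0: Y
  Step 1: AY
  Step 2: AAY
Matches the given result.

Answer: AY


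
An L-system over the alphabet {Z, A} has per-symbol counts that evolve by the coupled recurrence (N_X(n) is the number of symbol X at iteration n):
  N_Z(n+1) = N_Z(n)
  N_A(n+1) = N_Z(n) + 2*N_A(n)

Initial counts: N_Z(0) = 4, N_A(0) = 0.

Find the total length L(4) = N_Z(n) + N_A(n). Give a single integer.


Step 0: N_Z=4, N_A=0, L=4
Step 1: N_Z=4, N_A=4, L=8
Step 2: N_Z=4, N_A=12, L=16
Step 3: N_Z=4, N_A=28, L=32
Step 4: N_Z=4, N_A=60, L=64

Answer: 64


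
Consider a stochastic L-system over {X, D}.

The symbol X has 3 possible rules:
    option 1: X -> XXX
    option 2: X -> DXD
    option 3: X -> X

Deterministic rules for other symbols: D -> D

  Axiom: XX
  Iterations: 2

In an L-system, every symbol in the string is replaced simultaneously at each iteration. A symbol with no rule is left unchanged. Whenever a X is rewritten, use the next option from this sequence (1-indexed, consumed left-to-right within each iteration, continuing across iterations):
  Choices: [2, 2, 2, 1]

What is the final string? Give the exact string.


Answer: DDXDDDXXXD

Derivation:
Step 0: XX
Step 1: DXDDXD  (used choices [2, 2])
Step 2: DDXDDDXXXD  (used choices [2, 1])
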